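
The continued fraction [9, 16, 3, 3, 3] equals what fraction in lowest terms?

4875/538

Fold from the inside: start with 3/1.
  3 + 1/3 = 10/3
  3 + 3/10 = 33/10
  16 + 10/33 = 538/33
  9 + 33/538 = 4875/538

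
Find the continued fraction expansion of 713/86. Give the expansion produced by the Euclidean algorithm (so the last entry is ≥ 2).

713 = 8×86 + 25
86 = 3×25 + 11
25 = 2×11 + 3
11 = 3×3 + 2
3 = 1×2 + 1
2 = 2×1 + 0  (stop)
So 713/86 = [8; 3, 2, 3, 1, 2].

[8; 3, 2, 3, 1, 2]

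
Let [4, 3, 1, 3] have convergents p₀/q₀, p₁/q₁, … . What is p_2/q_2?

Using pₖ = aₖpₖ₋₁ + pₖ₋₂, qₖ = aₖqₖ₋₁ + qₖ₋₂ (with p₋₁=1, p₋₂=0, q₋₁=0, q₋₂=1):
  k=0: a=4, p=4, q=1
  k=1: a=3, p=13, q=3
  k=2: a=1, p=17, q=4

17/4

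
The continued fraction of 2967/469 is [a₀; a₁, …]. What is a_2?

2967 = 6·469 + 153   →  a_0 = 6
469 = 3·153 + 10   →  a_1 = 3
153 = 15·10 + 3   →  a_2 = 15

15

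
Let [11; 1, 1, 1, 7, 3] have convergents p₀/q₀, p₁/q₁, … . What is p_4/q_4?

268/23

Using pₖ = aₖpₖ₋₁ + pₖ₋₂, qₖ = aₖqₖ₋₁ + qₖ₋₂ (with p₋₁=1, p₋₂=0, q₋₁=0, q₋₂=1):
  k=0: a=11, p=11, q=1
  k=1: a=1, p=12, q=1
  k=2: a=1, p=23, q=2
  k=3: a=1, p=35, q=3
  k=4: a=7, p=268, q=23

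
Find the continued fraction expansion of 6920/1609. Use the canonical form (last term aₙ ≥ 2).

[4; 3, 3, 12, 13]

6920 = 4·1609 + 484
1609 = 3·484 + 157
484 = 3·157 + 13
157 = 12·13 + 1
13 = 13·1 + 0  (stop)
So 6920/1609 = [4; 3, 3, 12, 13].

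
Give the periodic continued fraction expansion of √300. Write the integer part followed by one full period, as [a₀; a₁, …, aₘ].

[17; 3, 8, 3, 34]

a₀ = ⌊√300⌋ = 17.
With m₀=0, d₀=1 and mₖ₊₁ = dₖaₖ − mₖ, dₖ₊₁ = (n − mₖ₊₁²)/dₖ, aₖ₊₁ = ⌊(a₀+mₖ₊₁)/dₖ₊₁⌋:
  k=1: m=17, d=11, a=3
  k=2: m=16, d=4, a=8
  k=3: m=16, d=11, a=3
  k=4: m=17, d=1, a=34
d=1 and a=2a₀=34 at k=4, so the next step gives (m, d) = (17, 11) again — its k=1 value — and the period has length 4.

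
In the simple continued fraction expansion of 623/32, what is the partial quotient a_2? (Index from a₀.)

623 = 19·32 + 15   →  a_0 = 19
32 = 2·15 + 2   →  a_1 = 2
15 = 7·2 + 1   →  a_2 = 7

7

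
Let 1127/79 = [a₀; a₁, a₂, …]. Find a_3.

1127 = 14·79 + 21   →  a_0 = 14
79 = 3·21 + 16   →  a_1 = 3
21 = 1·16 + 5   →  a_2 = 1
16 = 3·5 + 1   →  a_3 = 3

3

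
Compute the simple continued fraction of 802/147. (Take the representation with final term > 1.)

802 = 5×147 + 67
147 = 2×67 + 13
67 = 5×13 + 2
13 = 6×2 + 1
2 = 2×1 + 0  (stop)
So 802/147 = [5; 2, 5, 6, 2].

[5; 2, 5, 6, 2]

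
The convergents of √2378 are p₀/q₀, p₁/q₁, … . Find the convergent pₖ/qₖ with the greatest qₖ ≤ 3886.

√2378 = [48; 1, 3, 3, 1, 96, …] (period length 5).
Convergents:
  p_0/q_0 = 48/1
  p_1/q_1 = 49/1
  p_2/q_2 = 195/4
  p_3/q_3 = 634/13
  p_4/q_4 = 829/17
  p_5/q_5 = 80218/1645
  p_6/q_6 = 81047/1662
  p_7/q_7 = 323359/6631
q_6 = 1662 ≤ 3886 < 6631 = q_7, so the answer is 81047/1662.

81047/1662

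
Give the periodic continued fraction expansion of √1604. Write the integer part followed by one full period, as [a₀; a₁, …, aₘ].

a₀ = ⌊√1604⌋ = 40.
With m₀=0, d₀=1 and mₖ₊₁ = dₖaₖ − mₖ, dₖ₊₁ = (n − mₖ₊₁²)/dₖ, aₖ₊₁ = ⌊(a₀+mₖ₊₁)/dₖ₊₁⌋:
  k=1: m=40, d=4, a=20
  k=2: m=40, d=1, a=80
d=1 and a=2a₀=80 at k=2, so the next step gives (m, d) = (40, 4) again — its k=1 value — and the period has length 2.

[40; 20, 80]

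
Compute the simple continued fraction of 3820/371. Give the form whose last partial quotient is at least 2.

3820 = 10×371 + 110
371 = 3×110 + 41
110 = 2×41 + 28
41 = 1×28 + 13
28 = 2×13 + 2
13 = 6×2 + 1
2 = 2×1 + 0  (stop)
So 3820/371 = [10; 3, 2, 1, 2, 6, 2].

[10; 3, 2, 1, 2, 6, 2]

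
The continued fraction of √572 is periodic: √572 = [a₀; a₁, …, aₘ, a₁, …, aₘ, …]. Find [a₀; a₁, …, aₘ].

a₀ = ⌊√572⌋ = 23.
With m₀=0, d₀=1 and mₖ₊₁ = dₖaₖ − mₖ, dₖ₊₁ = (n − mₖ₊₁²)/dₖ, aₖ₊₁ = ⌊(a₀+mₖ₊₁)/dₖ₊₁⌋:
  k=1: m=23, d=43, a=1
  k=2: m=20, d=4, a=10
  k=3: m=20, d=43, a=1
  k=4: m=23, d=1, a=46
d=1 and a=2a₀=46 at k=4, so the next step gives (m, d) = (23, 43) again — its k=1 value — and the period has length 4.

[23; 1, 10, 1, 46]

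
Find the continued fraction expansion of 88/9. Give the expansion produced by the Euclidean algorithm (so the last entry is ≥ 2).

88 = 9×9 + 7
9 = 1×7 + 2
7 = 3×2 + 1
2 = 2×1 + 0  (stop)
So 88/9 = [9; 1, 3, 2].

[9; 1, 3, 2]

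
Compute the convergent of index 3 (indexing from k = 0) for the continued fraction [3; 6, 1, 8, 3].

195/62

Using pₖ = aₖpₖ₋₁ + pₖ₋₂, qₖ = aₖqₖ₋₁ + qₖ₋₂ (with p₋₁=1, p₋₂=0, q₋₁=0, q₋₂=1):
  k=0: a=3, p=3, q=1
  k=1: a=6, p=19, q=6
  k=2: a=1, p=22, q=7
  k=3: a=8, p=195, q=62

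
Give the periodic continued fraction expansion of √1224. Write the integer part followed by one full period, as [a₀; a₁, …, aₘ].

[34; 1, 68]

a₀ = ⌊√1224⌋ = 34.
With m₀=0, d₀=1 and mₖ₊₁ = dₖaₖ − mₖ, dₖ₊₁ = (n − mₖ₊₁²)/dₖ, aₖ₊₁ = ⌊(a₀+mₖ₊₁)/dₖ₊₁⌋:
  k=1: m=34, d=68, a=1
  k=2: m=34, d=1, a=68
d=1 and a=2a₀=68 at k=2, so the next step gives (m, d) = (34, 68) again — its k=1 value — and the period has length 2.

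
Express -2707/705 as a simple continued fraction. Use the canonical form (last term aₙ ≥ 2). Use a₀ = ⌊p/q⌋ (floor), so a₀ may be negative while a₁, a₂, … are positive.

-2707 = -4·705 + 113
705 = 6·113 + 27
113 = 4·27 + 5
27 = 5·5 + 2
5 = 2·2 + 1
2 = 2·1 + 0  (stop)
So -2707/705 = [-4; 6, 4, 5, 2, 2].

[-4; 6, 4, 5, 2, 2]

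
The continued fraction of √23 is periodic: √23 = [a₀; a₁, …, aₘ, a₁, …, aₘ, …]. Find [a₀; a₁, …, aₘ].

[4; 1, 3, 1, 8]

a₀ = ⌊√23⌋ = 4.
With m₀=0, d₀=1 and mₖ₊₁ = dₖaₖ − mₖ, dₖ₊₁ = (n − mₖ₊₁²)/dₖ, aₖ₊₁ = ⌊(a₀+mₖ₊₁)/dₖ₊₁⌋:
  k=1: m=4, d=7, a=1
  k=2: m=3, d=2, a=3
  k=3: m=3, d=7, a=1
  k=4: m=4, d=1, a=8
d=1 and a=2a₀=8 at k=4, so the next step gives (m, d) = (4, 7) again — its k=1 value — and the period has length 4.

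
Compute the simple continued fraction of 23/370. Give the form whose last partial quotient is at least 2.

[0; 16, 11, 2]

23 = 0·370 + 23
370 = 16·23 + 2
23 = 11·2 + 1
2 = 2·1 + 0  (stop)
So 23/370 = [0; 16, 11, 2].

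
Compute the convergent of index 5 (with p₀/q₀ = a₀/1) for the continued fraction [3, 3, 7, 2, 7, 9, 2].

Using pₖ = aₖpₖ₋₁ + pₖ₋₂, qₖ = aₖqₖ₋₁ + qₖ₋₂ (with p₋₁=1, p₋₂=0, q₋₁=0, q₋₂=1):
  k=0: a=3, p=3, q=1
  k=1: a=3, p=10, q=3
  k=2: a=7, p=73, q=22
  k=3: a=2, p=156, q=47
  k=4: a=7, p=1165, q=351
  k=5: a=9, p=10641, q=3206

10641/3206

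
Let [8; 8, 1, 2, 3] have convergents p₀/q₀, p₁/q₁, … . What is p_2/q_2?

73/9

Using pₖ = aₖpₖ₋₁ + pₖ₋₂, qₖ = aₖqₖ₋₁ + qₖ₋₂ (with p₋₁=1, p₋₂=0, q₋₁=0, q₋₂=1):
  k=0: a=8, p=8, q=1
  k=1: a=8, p=65, q=8
  k=2: a=1, p=73, q=9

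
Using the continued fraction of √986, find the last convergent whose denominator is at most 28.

√986 = [31; 2, 2, 62, …] (period length 3).
Convergents:
  p_0/q_0 = 31/1
  p_1/q_1 = 63/2
  p_2/q_2 = 157/5
  p_3/q_3 = 9797/312
q_2 = 5 ≤ 28 < 312 = q_3, so the answer is 157/5.

157/5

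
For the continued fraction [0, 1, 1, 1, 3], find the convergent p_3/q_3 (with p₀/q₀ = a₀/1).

2/3

Using pₖ = aₖpₖ₋₁ + pₖ₋₂, qₖ = aₖqₖ₋₁ + qₖ₋₂ (with p₋₁=1, p₋₂=0, q₋₁=0, q₋₂=1):
  k=0: a=0, p=0, q=1
  k=1: a=1, p=1, q=1
  k=2: a=1, p=1, q=2
  k=3: a=1, p=2, q=3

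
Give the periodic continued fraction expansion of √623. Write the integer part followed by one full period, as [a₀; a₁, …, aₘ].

[24; 1, 23, 1, 48]

a₀ = ⌊√623⌋ = 24.
With m₀=0, d₀=1 and mₖ₊₁ = dₖaₖ − mₖ, dₖ₊₁ = (n − mₖ₊₁²)/dₖ, aₖ₊₁ = ⌊(a₀+mₖ₊₁)/dₖ₊₁⌋:
  k=1: m=24, d=47, a=1
  k=2: m=23, d=2, a=23
  k=3: m=23, d=47, a=1
  k=4: m=24, d=1, a=48
d=1 and a=2a₀=48 at k=4, so the next step gives (m, d) = (24, 47) again — its k=1 value — and the period has length 4.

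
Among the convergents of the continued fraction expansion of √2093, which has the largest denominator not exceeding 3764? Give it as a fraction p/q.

√2093 = [45; 1, 2, 1, 90, …] (period length 4).
Convergents:
  p_0/q_0 = 45/1
  p_1/q_1 = 46/1
  p_2/q_2 = 137/3
  p_3/q_3 = 183/4
  p_4/q_4 = 16607/363
  p_5/q_5 = 16790/367
  p_6/q_6 = 50187/1097
  p_7/q_7 = 66977/1464
  p_8/q_8 = 6078117/132857
q_7 = 1464 ≤ 3764 < 132857 = q_8, so the answer is 66977/1464.

66977/1464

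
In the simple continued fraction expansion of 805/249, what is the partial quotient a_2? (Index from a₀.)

3

805 = 3·249 + 58   →  a_0 = 3
249 = 4·58 + 17   →  a_1 = 4
58 = 3·17 + 7   →  a_2 = 3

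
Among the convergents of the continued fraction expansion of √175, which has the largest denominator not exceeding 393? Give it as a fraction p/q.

√175 = [13; 4, 2, 1, 2, 4, 26, …] (period length 6).
Convergents:
  p_0/q_0 = 13/1
  p_1/q_1 = 53/4
  p_2/q_2 = 119/9
  p_3/q_3 = 172/13
  p_4/q_4 = 463/35
  p_5/q_5 = 2024/153
  p_6/q_6 = 53087/4013
q_5 = 153 ≤ 393 < 4013 = q_6, so the answer is 2024/153.

2024/153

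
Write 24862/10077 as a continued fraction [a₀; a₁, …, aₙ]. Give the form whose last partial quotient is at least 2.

24862 = 2*10077 + 4708
10077 = 2*4708 + 661
4708 = 7*661 + 81
661 = 8*81 + 13
81 = 6*13 + 3
13 = 4*3 + 1
3 = 3*1 + 0  (stop)
So 24862/10077 = [2; 2, 7, 8, 6, 4, 3].

[2; 2, 7, 8, 6, 4, 3]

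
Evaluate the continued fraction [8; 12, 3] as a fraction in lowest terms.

299/37

Using pₖ = aₖpₖ₋₁ + pₖ₋₂ and qₖ = aₖqₖ₋₁ + qₖ₋₂:
  k=0: a=8, p=8, q=1
  k=1: a=12, p=97, q=12
  k=2: a=3, p=299, q=37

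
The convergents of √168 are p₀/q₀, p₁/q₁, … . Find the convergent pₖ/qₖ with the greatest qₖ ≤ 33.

√168 = [12; 1, 24, …] (period length 2).
Convergents:
  p_0/q_0 = 12/1
  p_1/q_1 = 13/1
  p_2/q_2 = 324/25
  p_3/q_3 = 337/26
  p_4/q_4 = 8412/649
q_3 = 26 ≤ 33 < 649 = q_4, so the answer is 337/26.

337/26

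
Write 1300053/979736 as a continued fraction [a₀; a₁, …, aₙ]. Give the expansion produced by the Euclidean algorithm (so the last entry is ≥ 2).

1300053 = 1*979736 + 320317
979736 = 3*320317 + 18785
320317 = 17*18785 + 972
18785 = 19*972 + 317
972 = 3*317 + 21
317 = 15*21 + 2
21 = 10*2 + 1
2 = 2*1 + 0  (stop)
So 1300053/979736 = [1; 3, 17, 19, 3, 15, 10, 2].

[1; 3, 17, 19, 3, 15, 10, 2]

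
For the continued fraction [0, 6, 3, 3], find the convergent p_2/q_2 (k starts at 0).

Using pₖ = aₖpₖ₋₁ + pₖ₋₂, qₖ = aₖqₖ₋₁ + qₖ₋₂ (with p₋₁=1, p₋₂=0, q₋₁=0, q₋₂=1):
  k=0: a=0, p=0, q=1
  k=1: a=6, p=1, q=6
  k=2: a=3, p=3, q=19

3/19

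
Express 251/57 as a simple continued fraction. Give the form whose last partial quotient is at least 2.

[4; 2, 2, 11]

251 = 4*57 + 23
57 = 2*23 + 11
23 = 2*11 + 1
11 = 11*1 + 0  (stop)
So 251/57 = [4; 2, 2, 11].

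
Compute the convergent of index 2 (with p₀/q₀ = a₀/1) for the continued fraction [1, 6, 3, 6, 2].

Using pₖ = aₖpₖ₋₁ + pₖ₋₂, qₖ = aₖqₖ₋₁ + qₖ₋₂ (with p₋₁=1, p₋₂=0, q₋₁=0, q₋₂=1):
  k=0: a=1, p=1, q=1
  k=1: a=6, p=7, q=6
  k=2: a=3, p=22, q=19

22/19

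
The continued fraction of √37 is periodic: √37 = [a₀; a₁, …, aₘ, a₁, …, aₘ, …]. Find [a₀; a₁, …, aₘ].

[6; 12]

a₀ = ⌊√37⌋ = 6.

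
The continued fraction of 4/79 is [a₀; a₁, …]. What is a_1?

4 = 0·79 + 4   →  a_0 = 0
79 = 19·4 + 3   →  a_1 = 19

19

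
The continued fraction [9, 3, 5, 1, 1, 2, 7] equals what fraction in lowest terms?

6129/658

Fold from the inside: start with 7/1.
  2 + 1/7 = 15/7
  1 + 7/15 = 22/15
  1 + 15/22 = 37/22
  5 + 22/37 = 207/37
  3 + 37/207 = 658/207
  9 + 207/658 = 6129/658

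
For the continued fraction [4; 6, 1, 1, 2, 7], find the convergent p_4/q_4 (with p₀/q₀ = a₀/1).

Using pₖ = aₖpₖ₋₁ + pₖ₋₂, qₖ = aₖqₖ₋₁ + qₖ₋₂ (with p₋₁=1, p₋₂=0, q₋₁=0, q₋₂=1):
  k=0: a=4, p=4, q=1
  k=1: a=6, p=25, q=6
  k=2: a=1, p=29, q=7
  k=3: a=1, p=54, q=13
  k=4: a=2, p=137, q=33

137/33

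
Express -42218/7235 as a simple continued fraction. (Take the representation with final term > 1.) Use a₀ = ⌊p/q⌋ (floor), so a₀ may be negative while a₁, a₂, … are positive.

-42218 = -6·7235 + 1192
7235 = 6·1192 + 83
1192 = 14·83 + 30
83 = 2·30 + 23
30 = 1·23 + 7
23 = 3·7 + 2
7 = 3·2 + 1
2 = 2·1 + 0  (stop)
So -42218/7235 = [-6; 6, 14, 2, 1, 3, 3, 2].

[-6; 6, 14, 2, 1, 3, 3, 2]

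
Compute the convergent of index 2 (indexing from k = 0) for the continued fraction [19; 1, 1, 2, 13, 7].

39/2

Using pₖ = aₖpₖ₋₁ + pₖ₋₂, qₖ = aₖqₖ₋₁ + qₖ₋₂ (with p₋₁=1, p₋₂=0, q₋₁=0, q₋₂=1):
  k=0: a=19, p=19, q=1
  k=1: a=1, p=20, q=1
  k=2: a=1, p=39, q=2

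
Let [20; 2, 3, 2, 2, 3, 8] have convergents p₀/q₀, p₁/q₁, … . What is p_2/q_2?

Using pₖ = aₖpₖ₋₁ + pₖ₋₂, qₖ = aₖqₖ₋₁ + qₖ₋₂ (with p₋₁=1, p₋₂=0, q₋₁=0, q₋₂=1):
  k=0: a=20, p=20, q=1
  k=1: a=2, p=41, q=2
  k=2: a=3, p=143, q=7

143/7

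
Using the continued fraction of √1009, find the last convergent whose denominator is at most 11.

127/4

√1009 = [31; 1, 3, 3, 1, 62, …] (period length 5).
Convergents:
  p_0/q_0 = 31/1
  p_1/q_1 = 32/1
  p_2/q_2 = 127/4
  p_3/q_3 = 413/13
q_2 = 4 ≤ 11 < 13 = q_3, so the answer is 127/4.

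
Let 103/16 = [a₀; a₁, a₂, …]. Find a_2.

3

103 = 6·16 + 7   →  a_0 = 6
16 = 2·7 + 2   →  a_1 = 2
7 = 3·2 + 1   →  a_2 = 3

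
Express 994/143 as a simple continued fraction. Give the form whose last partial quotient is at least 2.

994 = 6·143 + 136
143 = 1·136 + 7
136 = 19·7 + 3
7 = 2·3 + 1
3 = 3·1 + 0  (stop)
So 994/143 = [6; 1, 19, 2, 3].

[6; 1, 19, 2, 3]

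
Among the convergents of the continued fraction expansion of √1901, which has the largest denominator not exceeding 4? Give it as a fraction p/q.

131/3

√1901 = [43; 1, 1, 1, 1, 86, …] (period length 5).
Convergents:
  p_0/q_0 = 43/1
  p_1/q_1 = 44/1
  p_2/q_2 = 87/2
  p_3/q_3 = 131/3
  p_4/q_4 = 218/5
q_3 = 3 ≤ 4 < 5 = q_4, so the answer is 131/3.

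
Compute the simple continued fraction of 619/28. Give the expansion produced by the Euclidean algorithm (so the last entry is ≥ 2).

619 = 22×28 + 3
28 = 9×3 + 1
3 = 3×1 + 0  (stop)
So 619/28 = [22; 9, 3].

[22; 9, 3]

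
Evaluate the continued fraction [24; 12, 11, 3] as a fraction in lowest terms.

Using pₖ = aₖpₖ₋₁ + pₖ₋₂ and qₖ = aₖqₖ₋₁ + qₖ₋₂:
  k=0: a=24, p=24, q=1
  k=1: a=12, p=289, q=12
  k=2: a=11, p=3203, q=133
  k=3: a=3, p=9898, q=411

9898/411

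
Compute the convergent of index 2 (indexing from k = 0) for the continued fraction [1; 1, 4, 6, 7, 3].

Using pₖ = aₖpₖ₋₁ + pₖ₋₂, qₖ = aₖqₖ₋₁ + qₖ₋₂ (with p₋₁=1, p₋₂=0, q₋₁=0, q₋₂=1):
  k=0: a=1, p=1, q=1
  k=1: a=1, p=2, q=1
  k=2: a=4, p=9, q=5

9/5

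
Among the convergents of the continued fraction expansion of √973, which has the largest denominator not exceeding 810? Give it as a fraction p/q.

15035/482

√973 = [31; 5, 5, 2, 8, 2, 5, 5, 62, …] (period length 8).
Convergents:
  p_0/q_0 = 31/1
  p_1/q_1 = 156/5
  p_2/q_2 = 811/26
  p_3/q_3 = 1778/57
  p_4/q_4 = 15035/482
  p_5/q_5 = 31848/1021
q_4 = 482 ≤ 810 < 1021 = q_5, so the answer is 15035/482.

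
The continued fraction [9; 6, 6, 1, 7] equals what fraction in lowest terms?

3097/338

Using pₖ = aₖpₖ₋₁ + pₖ₋₂ and qₖ = aₖqₖ₋₁ + qₖ₋₂:
  k=0: a=9, p=9, q=1
  k=1: a=6, p=55, q=6
  k=2: a=6, p=339, q=37
  k=3: a=1, p=394, q=43
  k=4: a=7, p=3097, q=338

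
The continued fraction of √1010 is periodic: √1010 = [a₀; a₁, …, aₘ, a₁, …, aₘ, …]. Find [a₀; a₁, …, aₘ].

a₀ = ⌊√1010⌋ = 31.

[31; 1, 3, 1, 1, 3, 1, 62]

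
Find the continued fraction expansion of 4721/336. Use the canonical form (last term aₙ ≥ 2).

[14; 19, 1, 3, 4]

4721 = 14·336 + 17
336 = 19·17 + 13
17 = 1·13 + 4
13 = 3·4 + 1
4 = 4·1 + 0  (stop)
So 4721/336 = [14; 19, 1, 3, 4].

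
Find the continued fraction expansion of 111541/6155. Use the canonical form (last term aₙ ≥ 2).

111541 = 18×6155 + 751
6155 = 8×751 + 147
751 = 5×147 + 16
147 = 9×16 + 3
16 = 5×3 + 1
3 = 3×1 + 0  (stop)
So 111541/6155 = [18; 8, 5, 9, 5, 3].

[18; 8, 5, 9, 5, 3]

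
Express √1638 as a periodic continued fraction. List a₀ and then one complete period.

a₀ = ⌊√1638⌋ = 40.
With m₀=0, d₀=1 and mₖ₊₁ = dₖaₖ − mₖ, dₖ₊₁ = (n − mₖ₊₁²)/dₖ, aₖ₊₁ = ⌊(a₀+mₖ₊₁)/dₖ₊₁⌋:
  k=1: m=40, d=38, a=2
  k=2: m=36, d=9, a=8
  k=3: m=36, d=38, a=2
  k=4: m=40, d=1, a=80
d=1 and a=2a₀=80 at k=4, so the next step gives (m, d) = (40, 38) again — its k=1 value — and the period has length 4.

[40; 2, 8, 2, 80]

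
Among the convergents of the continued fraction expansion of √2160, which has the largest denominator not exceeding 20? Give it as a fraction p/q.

√2160 = [46; 2, 9, 1, 4, 1, 9, 2, 92, …] (period length 8).
Convergents:
  p_0/q_0 = 46/1
  p_1/q_1 = 93/2
  p_2/q_2 = 883/19
  p_3/q_3 = 976/21
q_2 = 19 ≤ 20 < 21 = q_3, so the answer is 883/19.

883/19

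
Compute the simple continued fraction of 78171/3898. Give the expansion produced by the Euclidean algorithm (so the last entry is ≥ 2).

78171 = 20*3898 + 211
3898 = 18*211 + 100
211 = 2*100 + 11
100 = 9*11 + 1
11 = 11*1 + 0  (stop)
So 78171/3898 = [20; 18, 2, 9, 11].

[20; 18, 2, 9, 11]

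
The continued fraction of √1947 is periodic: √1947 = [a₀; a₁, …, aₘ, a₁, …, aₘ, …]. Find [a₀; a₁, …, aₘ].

a₀ = ⌊√1947⌋ = 44.

[44; 8, 88]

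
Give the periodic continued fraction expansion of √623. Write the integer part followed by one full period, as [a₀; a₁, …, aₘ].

a₀ = ⌊√623⌋ = 24.
With m₀=0, d₀=1 and mₖ₊₁ = dₖaₖ − mₖ, dₖ₊₁ = (n − mₖ₊₁²)/dₖ, aₖ₊₁ = ⌊(a₀+mₖ₊₁)/dₖ₊₁⌋:
  k=1: m=24, d=47, a=1
  k=2: m=23, d=2, a=23
  k=3: m=23, d=47, a=1
  k=4: m=24, d=1, a=48
d=1 and a=2a₀=48 at k=4, so the next step gives (m, d) = (24, 47) again — its k=1 value — and the period has length 4.

[24; 1, 23, 1, 48]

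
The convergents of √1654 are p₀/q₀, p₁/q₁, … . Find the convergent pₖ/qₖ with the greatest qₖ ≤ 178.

√1654 = [40; 1, 2, 40, 2, 1, 80, …] (period length 6).
Convergents:
  p_0/q_0 = 40/1
  p_1/q_1 = 41/1
  p_2/q_2 = 122/3
  p_3/q_3 = 4921/121
  p_4/q_4 = 9964/245
q_3 = 121 ≤ 178 < 245 = q_4, so the answer is 4921/121.

4921/121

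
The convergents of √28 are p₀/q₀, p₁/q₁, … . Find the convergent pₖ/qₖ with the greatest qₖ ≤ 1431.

√28 = [5; 3, 2, 3, 10, …] (period length 4).
Convergents:
  p_0/q_0 = 5/1
  p_1/q_1 = 16/3
  p_2/q_2 = 37/7
  p_3/q_3 = 127/24
  p_4/q_4 = 1307/247
  p_5/q_5 = 4048/765
  p_6/q_6 = 9403/1777
q_5 = 765 ≤ 1431 < 1777 = q_6, so the answer is 4048/765.

4048/765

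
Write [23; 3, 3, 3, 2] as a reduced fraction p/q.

1771/76

Using pₖ = aₖpₖ₋₁ + pₖ₋₂ and qₖ = aₖqₖ₋₁ + qₖ₋₂:
  k=0: a=23, p=23, q=1
  k=1: a=3, p=70, q=3
  k=2: a=3, p=233, q=10
  k=3: a=3, p=769, q=33
  k=4: a=2, p=1771, q=76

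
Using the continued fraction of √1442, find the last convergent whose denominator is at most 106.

1443/38

√1442 = [37; 1, 36, 1, 74, …] (period length 4).
Convergents:
  p_0/q_0 = 37/1
  p_1/q_1 = 38/1
  p_2/q_2 = 1405/37
  p_3/q_3 = 1443/38
  p_4/q_4 = 108187/2849
q_3 = 38 ≤ 106 < 2849 = q_4, so the answer is 1443/38.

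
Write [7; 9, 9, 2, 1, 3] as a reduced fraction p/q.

Fold from the inside: start with 3/1.
  1 + 1/3 = 4/3
  2 + 3/4 = 11/4
  9 + 4/11 = 103/11
  9 + 11/103 = 938/103
  7 + 103/938 = 6669/938

6669/938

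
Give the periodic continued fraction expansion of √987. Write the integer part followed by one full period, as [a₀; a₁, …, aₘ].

[31; 2, 2, 2, 62]

a₀ = ⌊√987⌋ = 31.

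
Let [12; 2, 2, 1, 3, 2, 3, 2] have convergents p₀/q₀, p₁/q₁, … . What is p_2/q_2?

Using pₖ = aₖpₖ₋₁ + pₖ₋₂, qₖ = aₖqₖ₋₁ + qₖ₋₂ (with p₋₁=1, p₋₂=0, q₋₁=0, q₋₂=1):
  k=0: a=12, p=12, q=1
  k=1: a=2, p=25, q=2
  k=2: a=2, p=62, q=5

62/5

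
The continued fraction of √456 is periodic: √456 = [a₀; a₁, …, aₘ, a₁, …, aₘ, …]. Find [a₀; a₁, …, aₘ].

a₀ = ⌊√456⌋ = 21.
With m₀=0, d₀=1 and mₖ₊₁ = dₖaₖ − mₖ, dₖ₊₁ = (n − mₖ₊₁²)/dₖ, aₖ₊₁ = ⌊(a₀+mₖ₊₁)/dₖ₊₁⌋:
  k=1: m=21, d=15, a=2
  k=2: m=9, d=25, a=1
  k=3: m=16, d=8, a=4
  k=4: m=16, d=25, a=1
  k=5: m=9, d=15, a=2
  k=6: m=21, d=1, a=42
d=1 and a=2a₀=42 at k=6, so the next step gives (m, d) = (21, 15) again — its k=1 value — and the period has length 6.

[21; 2, 1, 4, 1, 2, 42]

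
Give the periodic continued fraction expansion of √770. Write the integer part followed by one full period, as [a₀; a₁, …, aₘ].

[27; 1, 2, 1, 54]

a₀ = ⌊√770⌋ = 27.
With m₀=0, d₀=1 and mₖ₊₁ = dₖaₖ − mₖ, dₖ₊₁ = (n − mₖ₊₁²)/dₖ, aₖ₊₁ = ⌊(a₀+mₖ₊₁)/dₖ₊₁⌋:
  k=1: m=27, d=41, a=1
  k=2: m=14, d=14, a=2
  k=3: m=14, d=41, a=1
  k=4: m=27, d=1, a=54
d=1 and a=2a₀=54 at k=4, so the next step gives (m, d) = (27, 41) again — its k=1 value — and the period has length 4.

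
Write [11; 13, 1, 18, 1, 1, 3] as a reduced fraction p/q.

Fold from the inside: start with 3/1.
  1 + 1/3 = 4/3
  1 + 3/4 = 7/4
  18 + 4/7 = 130/7
  1 + 7/130 = 137/130
  13 + 130/137 = 1911/137
  11 + 137/1911 = 21158/1911

21158/1911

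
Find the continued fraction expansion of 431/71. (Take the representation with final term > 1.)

[6; 14, 5]

431 = 6·71 + 5
71 = 14·5 + 1
5 = 5·1 + 0  (stop)
So 431/71 = [6; 14, 5].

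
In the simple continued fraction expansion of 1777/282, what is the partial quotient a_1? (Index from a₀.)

3

1777 = 6·282 + 85   →  a_0 = 6
282 = 3·85 + 27   →  a_1 = 3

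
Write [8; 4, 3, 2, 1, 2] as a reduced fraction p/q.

955/116

Using pₖ = aₖpₖ₋₁ + pₖ₋₂ and qₖ = aₖqₖ₋₁ + qₖ₋₂:
  k=0: a=8, p=8, q=1
  k=1: a=4, p=33, q=4
  k=2: a=3, p=107, q=13
  k=3: a=2, p=247, q=30
  k=4: a=1, p=354, q=43
  k=5: a=2, p=955, q=116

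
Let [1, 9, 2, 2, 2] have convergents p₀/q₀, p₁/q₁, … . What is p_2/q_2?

Using pₖ = aₖpₖ₋₁ + pₖ₋₂, qₖ = aₖqₖ₋₁ + qₖ₋₂ (with p₋₁=1, p₋₂=0, q₋₁=0, q₋₂=1):
  k=0: a=1, p=1, q=1
  k=1: a=9, p=10, q=9
  k=2: a=2, p=21, q=19

21/19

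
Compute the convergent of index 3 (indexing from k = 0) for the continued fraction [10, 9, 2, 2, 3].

Using pₖ = aₖpₖ₋₁ + pₖ₋₂, qₖ = aₖqₖ₋₁ + qₖ₋₂ (with p₋₁=1, p₋₂=0, q₋₁=0, q₋₂=1):
  k=0: a=10, p=10, q=1
  k=1: a=9, p=91, q=9
  k=2: a=2, p=192, q=19
  k=3: a=2, p=475, q=47

475/47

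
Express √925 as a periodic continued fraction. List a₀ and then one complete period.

[30; 2, 2, 2, 2, 60]

a₀ = ⌊√925⌋ = 30.
With m₀=0, d₀=1 and mₖ₊₁ = dₖaₖ − mₖ, dₖ₊₁ = (n − mₖ₊₁²)/dₖ, aₖ₊₁ = ⌊(a₀+mₖ₊₁)/dₖ₊₁⌋:
  k=1: m=30, d=25, a=2
  k=2: m=20, d=21, a=2
  k=3: m=22, d=21, a=2
  k=4: m=20, d=25, a=2
  k=5: m=30, d=1, a=60
d=1 and a=2a₀=60 at k=5, so the next step gives (m, d) = (30, 25) again — its k=1 value — and the period has length 5.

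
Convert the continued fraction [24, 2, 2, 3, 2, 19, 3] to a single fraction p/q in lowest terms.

Using pₖ = aₖpₖ₋₁ + pₖ₋₂ and qₖ = aₖqₖ₋₁ + qₖ₋₂:
  k=0: a=24, p=24, q=1
  k=1: a=2, p=49, q=2
  k=2: a=2, p=122, q=5
  k=3: a=3, p=415, q=17
  k=4: a=2, p=952, q=39
  k=5: a=19, p=18503, q=758
  k=6: a=3, p=56461, q=2313

56461/2313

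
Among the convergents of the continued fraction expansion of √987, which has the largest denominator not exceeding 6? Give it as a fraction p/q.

√987 = [31; 2, 2, 2, 62, …] (period length 4).
Convergents:
  p_0/q_0 = 31/1
  p_1/q_1 = 63/2
  p_2/q_2 = 157/5
  p_3/q_3 = 377/12
q_2 = 5 ≤ 6 < 12 = q_3, so the answer is 157/5.

157/5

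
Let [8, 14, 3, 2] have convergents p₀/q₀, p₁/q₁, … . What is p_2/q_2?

347/43

Using pₖ = aₖpₖ₋₁ + pₖ₋₂, qₖ = aₖqₖ₋₁ + qₖ₋₂ (with p₋₁=1, p₋₂=0, q₋₁=0, q₋₂=1):
  k=0: a=8, p=8, q=1
  k=1: a=14, p=113, q=14
  k=2: a=3, p=347, q=43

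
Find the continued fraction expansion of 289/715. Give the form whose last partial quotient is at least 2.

[0; 2, 2, 9, 7, 2]

289 = 0×715 + 289
715 = 2×289 + 137
289 = 2×137 + 15
137 = 9×15 + 2
15 = 7×2 + 1
2 = 2×1 + 0  (stop)
So 289/715 = [0; 2, 2, 9, 7, 2].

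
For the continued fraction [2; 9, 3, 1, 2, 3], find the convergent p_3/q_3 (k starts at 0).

Using pₖ = aₖpₖ₋₁ + pₖ₋₂, qₖ = aₖqₖ₋₁ + qₖ₋₂ (with p₋₁=1, p₋₂=0, q₋₁=0, q₋₂=1):
  k=0: a=2, p=2, q=1
  k=1: a=9, p=19, q=9
  k=2: a=3, p=59, q=28
  k=3: a=1, p=78, q=37

78/37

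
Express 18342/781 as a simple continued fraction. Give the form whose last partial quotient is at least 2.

[23; 2, 16, 2, 11]

18342 = 23·781 + 379
781 = 2·379 + 23
379 = 16·23 + 11
23 = 2·11 + 1
11 = 11·1 + 0  (stop)
So 18342/781 = [23; 2, 16, 2, 11].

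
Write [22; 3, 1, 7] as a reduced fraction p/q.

690/31

Fold from the inside: start with 7/1.
  1 + 1/7 = 8/7
  3 + 7/8 = 31/8
  22 + 8/31 = 690/31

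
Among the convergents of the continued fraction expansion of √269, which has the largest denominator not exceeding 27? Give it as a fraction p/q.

√269 = [16; 2, 2, 32, …] (period length 3).
Convergents:
  p_0/q_0 = 16/1
  p_1/q_1 = 33/2
  p_2/q_2 = 82/5
  p_3/q_3 = 2657/162
q_2 = 5 ≤ 27 < 162 = q_3, so the answer is 82/5.

82/5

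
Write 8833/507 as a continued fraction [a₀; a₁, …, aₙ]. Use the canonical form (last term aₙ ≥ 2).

8833 = 17×507 + 214
507 = 2×214 + 79
214 = 2×79 + 56
79 = 1×56 + 23
56 = 2×23 + 10
23 = 2×10 + 3
10 = 3×3 + 1
3 = 3×1 + 0  (stop)
So 8833/507 = [17; 2, 2, 1, 2, 2, 3, 3].

[17; 2, 2, 1, 2, 2, 3, 3]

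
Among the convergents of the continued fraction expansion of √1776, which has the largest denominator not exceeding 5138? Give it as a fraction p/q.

174049/4130

√1776 = [42; 7, 84, …] (period length 2).
Convergents:
  p_0/q_0 = 42/1
  p_1/q_1 = 295/7
  p_2/q_2 = 24822/589
  p_3/q_3 = 174049/4130
  p_4/q_4 = 14644938/347509
q_3 = 4130 ≤ 5138 < 347509 = q_4, so the answer is 174049/4130.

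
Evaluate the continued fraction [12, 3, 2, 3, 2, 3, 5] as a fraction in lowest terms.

Using pₖ = aₖpₖ₋₁ + pₖ₋₂ and qₖ = aₖqₖ₋₁ + qₖ₋₂:
  k=0: a=12, p=12, q=1
  k=1: a=3, p=37, q=3
  k=2: a=2, p=86, q=7
  k=3: a=3, p=295, q=24
  k=4: a=2, p=676, q=55
  k=5: a=3, p=2323, q=189
  k=6: a=5, p=12291, q=1000

12291/1000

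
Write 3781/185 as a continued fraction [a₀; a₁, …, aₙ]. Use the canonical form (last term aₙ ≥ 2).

[20; 2, 3, 1, 1, 11]

3781 = 20*185 + 81
185 = 2*81 + 23
81 = 3*23 + 12
23 = 1*12 + 11
12 = 1*11 + 1
11 = 11*1 + 0  (stop)
So 3781/185 = [20; 2, 3, 1, 1, 11].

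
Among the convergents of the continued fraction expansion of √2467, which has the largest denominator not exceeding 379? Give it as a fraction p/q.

14851/299

√2467 = [49; 1, 2, 49, 2, 1, 98, …] (period length 6).
Convergents:
  p_0/q_0 = 49/1
  p_1/q_1 = 50/1
  p_2/q_2 = 149/3
  p_3/q_3 = 7351/148
  p_4/q_4 = 14851/299
  p_5/q_5 = 22202/447
q_4 = 299 ≤ 379 < 447 = q_5, so the answer is 14851/299.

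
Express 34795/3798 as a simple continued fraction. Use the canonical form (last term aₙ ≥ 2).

[9; 6, 5, 9, 4, 3]

34795 = 9·3798 + 613
3798 = 6·613 + 120
613 = 5·120 + 13
120 = 9·13 + 3
13 = 4·3 + 1
3 = 3·1 + 0  (stop)
So 34795/3798 = [9; 6, 5, 9, 4, 3].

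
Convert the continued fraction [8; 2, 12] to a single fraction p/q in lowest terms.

Fold from the inside: start with 12/1.
  2 + 1/12 = 25/12
  8 + 12/25 = 212/25

212/25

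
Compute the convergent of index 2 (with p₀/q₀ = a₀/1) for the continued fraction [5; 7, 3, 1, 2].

Using pₖ = aₖpₖ₋₁ + pₖ₋₂, qₖ = aₖqₖ₋₁ + qₖ₋₂ (with p₋₁=1, p₋₂=0, q₋₁=0, q₋₂=1):
  k=0: a=5, p=5, q=1
  k=1: a=7, p=36, q=7
  k=2: a=3, p=113, q=22

113/22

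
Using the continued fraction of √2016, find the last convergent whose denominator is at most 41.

√2016 = [44; 1, 8, 1, 88, …] (period length 4).
Convergents:
  p_0/q_0 = 44/1
  p_1/q_1 = 45/1
  p_2/q_2 = 404/9
  p_3/q_3 = 449/10
  p_4/q_4 = 39916/889
q_3 = 10 ≤ 41 < 889 = q_4, so the answer is 449/10.

449/10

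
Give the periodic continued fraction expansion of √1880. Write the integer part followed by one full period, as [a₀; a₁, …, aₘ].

[43; 2, 1, 3, 1, 2, 86]

a₀ = ⌊√1880⌋ = 43.
With m₀=0, d₀=1 and mₖ₊₁ = dₖaₖ − mₖ, dₖ₊₁ = (n − mₖ₊₁²)/dₖ, aₖ₊₁ = ⌊(a₀+mₖ₊₁)/dₖ₊₁⌋:
  k=1: m=43, d=31, a=2
  k=2: m=19, d=49, a=1
  k=3: m=30, d=20, a=3
  k=4: m=30, d=49, a=1
  k=5: m=19, d=31, a=2
  k=6: m=43, d=1, a=86
d=1 and a=2a₀=86 at k=6, so the next step gives (m, d) = (43, 31) again — its k=1 value — and the period has length 6.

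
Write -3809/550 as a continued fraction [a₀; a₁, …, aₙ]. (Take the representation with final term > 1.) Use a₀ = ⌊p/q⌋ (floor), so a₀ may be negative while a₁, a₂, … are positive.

-3809 = -7×550 + 41
550 = 13×41 + 17
41 = 2×17 + 7
17 = 2×7 + 3
7 = 2×3 + 1
3 = 3×1 + 0  (stop)
So -3809/550 = [-7; 13, 2, 2, 2, 3].

[-7; 13, 2, 2, 2, 3]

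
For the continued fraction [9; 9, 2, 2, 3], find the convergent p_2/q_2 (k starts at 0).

Using pₖ = aₖpₖ₋₁ + pₖ₋₂, qₖ = aₖqₖ₋₁ + qₖ₋₂ (with p₋₁=1, p₋₂=0, q₋₁=0, q₋₂=1):
  k=0: a=9, p=9, q=1
  k=1: a=9, p=82, q=9
  k=2: a=2, p=173, q=19

173/19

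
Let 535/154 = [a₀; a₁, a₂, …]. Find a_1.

2

535 = 3·154 + 73   →  a_0 = 3
154 = 2·73 + 8   →  a_1 = 2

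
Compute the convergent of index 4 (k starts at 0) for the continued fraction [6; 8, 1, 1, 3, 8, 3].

367/60

Using pₖ = aₖpₖ₋₁ + pₖ₋₂, qₖ = aₖqₖ₋₁ + qₖ₋₂ (with p₋₁=1, p₋₂=0, q₋₁=0, q₋₂=1):
  k=0: a=6, p=6, q=1
  k=1: a=8, p=49, q=8
  k=2: a=1, p=55, q=9
  k=3: a=1, p=104, q=17
  k=4: a=3, p=367, q=60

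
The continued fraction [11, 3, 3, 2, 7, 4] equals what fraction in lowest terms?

7992/707

Fold from the inside: start with 4/1.
  7 + 1/4 = 29/4
  2 + 4/29 = 62/29
  3 + 29/62 = 215/62
  3 + 62/215 = 707/215
  11 + 215/707 = 7992/707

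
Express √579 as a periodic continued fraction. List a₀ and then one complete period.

a₀ = ⌊√579⌋ = 24.
With m₀=0, d₀=1 and mₖ₊₁ = dₖaₖ − mₖ, dₖ₊₁ = (n − mₖ₊₁²)/dₖ, aₖ₊₁ = ⌊(a₀+mₖ₊₁)/dₖ₊₁⌋:
  k=1: m=24, d=3, a=16
  k=2: m=24, d=1, a=48
d=1 and a=2a₀=48 at k=2, so the next step gives (m, d) = (24, 3) again — its k=1 value — and the period has length 2.

[24; 16, 48]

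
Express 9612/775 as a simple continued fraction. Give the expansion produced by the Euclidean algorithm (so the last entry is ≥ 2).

9612 = 12*775 + 312
775 = 2*312 + 151
312 = 2*151 + 10
151 = 15*10 + 1
10 = 10*1 + 0  (stop)
So 9612/775 = [12; 2, 2, 15, 10].

[12; 2, 2, 15, 10]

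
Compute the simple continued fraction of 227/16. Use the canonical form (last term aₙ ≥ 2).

[14; 5, 3]

227 = 14×16 + 3
16 = 5×3 + 1
3 = 3×1 + 0  (stop)
So 227/16 = [14; 5, 3].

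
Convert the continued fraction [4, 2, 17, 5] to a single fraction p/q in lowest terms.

794/177

Using pₖ = aₖpₖ₋₁ + pₖ₋₂ and qₖ = aₖqₖ₋₁ + qₖ₋₂:
  k=0: a=4, p=4, q=1
  k=1: a=2, p=9, q=2
  k=2: a=17, p=157, q=35
  k=3: a=5, p=794, q=177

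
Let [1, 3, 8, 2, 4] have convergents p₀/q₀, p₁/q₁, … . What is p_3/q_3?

Using pₖ = aₖpₖ₋₁ + pₖ₋₂, qₖ = aₖqₖ₋₁ + qₖ₋₂ (with p₋₁=1, p₋₂=0, q₋₁=0, q₋₂=1):
  k=0: a=1, p=1, q=1
  k=1: a=3, p=4, q=3
  k=2: a=8, p=33, q=25
  k=3: a=2, p=70, q=53

70/53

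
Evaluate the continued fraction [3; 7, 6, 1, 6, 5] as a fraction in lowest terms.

Fold from the inside: start with 5/1.
  6 + 1/5 = 31/5
  1 + 5/31 = 36/31
  6 + 31/36 = 247/36
  7 + 36/247 = 1765/247
  3 + 247/1765 = 5542/1765

5542/1765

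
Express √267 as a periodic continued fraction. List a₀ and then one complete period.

a₀ = ⌊√267⌋ = 16.

[16; 2, 1, 15, 1, 2, 32]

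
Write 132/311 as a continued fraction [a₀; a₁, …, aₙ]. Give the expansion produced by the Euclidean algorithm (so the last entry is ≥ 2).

[0; 2, 2, 1, 4, 4, 2]

132 = 0*311 + 132
311 = 2*132 + 47
132 = 2*47 + 38
47 = 1*38 + 9
38 = 4*9 + 2
9 = 4*2 + 1
2 = 2*1 + 0  (stop)
So 132/311 = [0; 2, 2, 1, 4, 4, 2].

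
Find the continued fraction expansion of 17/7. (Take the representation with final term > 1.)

[2; 2, 3]

17 = 2·7 + 3
7 = 2·3 + 1
3 = 3·1 + 0  (stop)
So 17/7 = [2; 2, 3].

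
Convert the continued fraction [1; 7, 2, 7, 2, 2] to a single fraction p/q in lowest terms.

Using pₖ = aₖpₖ₋₁ + pₖ₋₂ and qₖ = aₖqₖ₋₁ + qₖ₋₂:
  k=0: a=1, p=1, q=1
  k=1: a=7, p=8, q=7
  k=2: a=2, p=17, q=15
  k=3: a=7, p=127, q=112
  k=4: a=2, p=271, q=239
  k=5: a=2, p=669, q=590

669/590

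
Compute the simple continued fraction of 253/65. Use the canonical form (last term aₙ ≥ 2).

253 = 3·65 + 58
65 = 1·58 + 7
58 = 8·7 + 2
7 = 3·2 + 1
2 = 2·1 + 0  (stop)
So 253/65 = [3; 1, 8, 3, 2].

[3; 1, 8, 3, 2]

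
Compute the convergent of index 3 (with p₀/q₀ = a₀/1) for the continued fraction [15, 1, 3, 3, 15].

Using pₖ = aₖpₖ₋₁ + pₖ₋₂, qₖ = aₖqₖ₋₁ + qₖ₋₂ (with p₋₁=1, p₋₂=0, q₋₁=0, q₋₂=1):
  k=0: a=15, p=15, q=1
  k=1: a=1, p=16, q=1
  k=2: a=3, p=63, q=4
  k=3: a=3, p=205, q=13

205/13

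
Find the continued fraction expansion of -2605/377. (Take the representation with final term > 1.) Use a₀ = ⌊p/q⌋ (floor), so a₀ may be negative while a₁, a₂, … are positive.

[-7; 11, 11, 3]

-2605 = -7×377 + 34
377 = 11×34 + 3
34 = 11×3 + 1
3 = 3×1 + 0  (stop)
So -2605/377 = [-7; 11, 11, 3].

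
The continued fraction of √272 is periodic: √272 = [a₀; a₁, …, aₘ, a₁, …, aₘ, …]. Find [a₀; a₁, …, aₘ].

a₀ = ⌊√272⌋ = 16.
With m₀=0, d₀=1 and mₖ₊₁ = dₖaₖ − mₖ, dₖ₊₁ = (n − mₖ₊₁²)/dₖ, aₖ₊₁ = ⌊(a₀+mₖ₊₁)/dₖ₊₁⌋:
  k=1: m=16, d=16, a=2
  k=2: m=16, d=1, a=32
d=1 and a=2a₀=32 at k=2, so the next step gives (m, d) = (16, 16) again — its k=1 value — and the period has length 2.

[16; 2, 32]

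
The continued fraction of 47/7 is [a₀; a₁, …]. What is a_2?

2

47 = 6·7 + 5   →  a_0 = 6
7 = 1·5 + 2   →  a_1 = 1
5 = 2·2 + 1   →  a_2 = 2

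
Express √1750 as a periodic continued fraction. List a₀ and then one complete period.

a₀ = ⌊√1750⌋ = 41.
With m₀=0, d₀=1 and mₖ₊₁ = dₖaₖ − mₖ, dₖ₊₁ = (n − mₖ₊₁²)/dₖ, aₖ₊₁ = ⌊(a₀+mₖ₊₁)/dₖ₊₁⌋:
  k=1: m=41, d=69, a=1
  k=2: m=28, d=14, a=4
  k=3: m=28, d=69, a=1
  k=4: m=41, d=1, a=82
d=1 and a=2a₀=82 at k=4, so the next step gives (m, d) = (41, 69) again — its k=1 value — and the period has length 4.

[41; 1, 4, 1, 82]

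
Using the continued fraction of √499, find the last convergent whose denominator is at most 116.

1519/68

√499 = [22; 2, 1, 21, 1, 2, 44, …] (period length 6).
Convergents:
  p_0/q_0 = 22/1
  p_1/q_1 = 45/2
  p_2/q_2 = 67/3
  p_3/q_3 = 1452/65
  p_4/q_4 = 1519/68
  p_5/q_5 = 4490/201
q_4 = 68 ≤ 116 < 201 = q_5, so the answer is 1519/68.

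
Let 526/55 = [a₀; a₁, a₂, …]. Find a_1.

1

526 = 9·55 + 31   →  a_0 = 9
55 = 1·31 + 24   →  a_1 = 1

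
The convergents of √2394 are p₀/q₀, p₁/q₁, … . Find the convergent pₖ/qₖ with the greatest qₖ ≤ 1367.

66396/1357

√2394 = [48; 1, 12, 1, 96, …] (period length 4).
Convergents:
  p_0/q_0 = 48/1
  p_1/q_1 = 49/1
  p_2/q_2 = 636/13
  p_3/q_3 = 685/14
  p_4/q_4 = 66396/1357
  p_5/q_5 = 67081/1371
q_4 = 1357 ≤ 1367 < 1371 = q_5, so the answer is 66396/1357.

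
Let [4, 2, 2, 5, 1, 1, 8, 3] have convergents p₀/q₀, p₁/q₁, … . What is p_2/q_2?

22/5

Using pₖ = aₖpₖ₋₁ + pₖ₋₂, qₖ = aₖqₖ₋₁ + qₖ₋₂ (with p₋₁=1, p₋₂=0, q₋₁=0, q₋₂=1):
  k=0: a=4, p=4, q=1
  k=1: a=2, p=9, q=2
  k=2: a=2, p=22, q=5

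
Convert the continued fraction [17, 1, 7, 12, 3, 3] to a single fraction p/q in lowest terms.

17769/994

Fold from the inside: start with 3/1.
  3 + 1/3 = 10/3
  12 + 3/10 = 123/10
  7 + 10/123 = 871/123
  1 + 123/871 = 994/871
  17 + 871/994 = 17769/994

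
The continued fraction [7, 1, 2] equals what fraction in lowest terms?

23/3

Fold from the inside: start with 2/1.
  1 + 1/2 = 3/2
  7 + 2/3 = 23/3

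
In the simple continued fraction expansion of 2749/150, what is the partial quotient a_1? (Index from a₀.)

2749 = 18·150 + 49   →  a_0 = 18
150 = 3·49 + 3   →  a_1 = 3

3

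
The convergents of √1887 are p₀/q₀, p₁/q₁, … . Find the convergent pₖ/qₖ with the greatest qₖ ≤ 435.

√1887 = [43; 2, 3, 1, 1, 1, 3, 2, 86, …] (period length 8).
Convergents:
  p_0/q_0 = 43/1
  p_1/q_1 = 87/2
  p_2/q_2 = 304/7
  p_3/q_3 = 391/9
  p_4/q_4 = 695/16
  p_5/q_5 = 1086/25
  p_6/q_6 = 3953/91
  p_7/q_7 = 8992/207
  p_8/q_8 = 777265/17893
q_7 = 207 ≤ 435 < 17893 = q_8, so the answer is 8992/207.

8992/207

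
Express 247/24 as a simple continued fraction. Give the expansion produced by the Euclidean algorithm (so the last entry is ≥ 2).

[10; 3, 2, 3]

247 = 10·24 + 7
24 = 3·7 + 3
7 = 2·3 + 1
3 = 3·1 + 0  (stop)
So 247/24 = [10; 3, 2, 3].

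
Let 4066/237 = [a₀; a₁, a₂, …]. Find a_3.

4066 = 17·237 + 37   →  a_0 = 17
237 = 6·37 + 15   →  a_1 = 6
37 = 2·15 + 7   →  a_2 = 2
15 = 2·7 + 1   →  a_3 = 2

2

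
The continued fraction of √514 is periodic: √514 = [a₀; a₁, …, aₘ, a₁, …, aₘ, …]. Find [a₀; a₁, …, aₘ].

a₀ = ⌊√514⌋ = 22.
With m₀=0, d₀=1 and mₖ₊₁ = dₖaₖ − mₖ, dₖ₊₁ = (n − mₖ₊₁²)/dₖ, aₖ₊₁ = ⌊(a₀+mₖ₊₁)/dₖ₊₁⌋:
  k=1: m=22, d=30, a=1
  k=2: m=8, d=15, a=2
  k=3: m=22, d=2, a=22
  k=4: m=22, d=15, a=2
  k=5: m=8, d=30, a=1
  k=6: m=22, d=1, a=44
d=1 and a=2a₀=44 at k=6, so the next step gives (m, d) = (22, 30) again — its k=1 value — and the period has length 6.

[22; 1, 2, 22, 2, 1, 44]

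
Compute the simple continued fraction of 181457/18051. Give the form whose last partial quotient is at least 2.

[10; 19, 16, 3, 19]

181457 = 10·18051 + 947
18051 = 19·947 + 58
947 = 16·58 + 19
58 = 3·19 + 1
19 = 19·1 + 0  (stop)
So 181457/18051 = [10; 19, 16, 3, 19].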